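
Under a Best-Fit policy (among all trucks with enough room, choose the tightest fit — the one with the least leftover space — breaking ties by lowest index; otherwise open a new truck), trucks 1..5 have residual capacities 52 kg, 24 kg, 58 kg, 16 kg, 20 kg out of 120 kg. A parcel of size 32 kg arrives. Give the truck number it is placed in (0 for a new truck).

1

Trucks with room: truck 1 (52 kg), truck 3 (58 kg).
Tightest fit is truck 1 with 52 kg free.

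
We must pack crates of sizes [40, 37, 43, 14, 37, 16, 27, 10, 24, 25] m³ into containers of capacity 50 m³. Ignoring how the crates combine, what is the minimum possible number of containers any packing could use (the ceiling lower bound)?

6

Total size = 40 + 37 + 43 + 14 + 37 + 16 + 27 + 10 + 24 + 25 = 273 m³.
⌈273 / 50⌉ = 6.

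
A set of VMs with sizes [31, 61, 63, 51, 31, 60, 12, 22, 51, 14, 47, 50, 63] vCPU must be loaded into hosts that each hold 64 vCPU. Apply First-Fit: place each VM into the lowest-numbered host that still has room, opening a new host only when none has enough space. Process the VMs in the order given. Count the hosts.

10 hosts

Put 31 vCPU in host 1; 33 vCPU remain.
Put 61 vCPU in host 2; 3 vCPU remain.
Put 63 vCPU in host 3; 1 vCPU remain.
Put 51 vCPU in host 4; 13 vCPU remain.
Put 31 vCPU in host 1; 2 vCPU remain.
Put 60 vCPU in host 5; 4 vCPU remain.
Put 12 vCPU in host 4; 1 vCPU remain.
Put 22 vCPU in host 6; 42 vCPU remain.
Put 51 vCPU in host 7; 13 vCPU remain.
Put 14 vCPU in host 6; 28 vCPU remain.
Put 47 vCPU in host 8; 17 vCPU remain.
Put 50 vCPU in host 9; 14 vCPU remain.
Put 63 vCPU in host 10; 1 vCPU remain.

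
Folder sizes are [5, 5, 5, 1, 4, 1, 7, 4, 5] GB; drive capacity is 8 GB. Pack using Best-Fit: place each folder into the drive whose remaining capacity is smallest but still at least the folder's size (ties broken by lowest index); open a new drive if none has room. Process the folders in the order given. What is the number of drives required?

6

5 GB → drive 1 (remaining 3 GB)
5 GB → drive 2 (remaining 3 GB)
5 GB → drive 3 (remaining 3 GB)
1 GB → drive 1 (remaining 2 GB)
4 GB → drive 4 (remaining 4 GB)
1 GB → drive 1 (remaining 1 GB)
7 GB → drive 5 (remaining 1 GB)
4 GB → drive 4 (remaining 0 GB)
5 GB → drive 6 (remaining 3 GB)
Final drives: [5,1,1] [5] [5] [4,4] [7] [5].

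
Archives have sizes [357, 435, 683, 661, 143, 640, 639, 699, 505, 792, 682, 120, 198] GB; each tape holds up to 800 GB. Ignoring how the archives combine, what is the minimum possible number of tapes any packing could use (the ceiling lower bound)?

Total size = 357 + 435 + 683 + 661 + 143 + 640 + 639 + 699 + 505 + 792 + 682 + 120 + 198 = 6554 GB.
⌈6554 / 800⌉ = 9.

9 tapes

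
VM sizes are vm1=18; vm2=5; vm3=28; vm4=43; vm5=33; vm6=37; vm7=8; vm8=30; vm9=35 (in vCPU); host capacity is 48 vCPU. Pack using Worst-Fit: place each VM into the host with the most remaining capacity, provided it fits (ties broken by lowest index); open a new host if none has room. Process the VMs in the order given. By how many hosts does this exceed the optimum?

1

Worst-Fit: [18,5,8] [28] [43] [33] [37] [30] [35] → 7 hosts.
6 VMs exceed 24 vCPU (half the capacity), and no two of those can share a host, so at least 6 hosts are needed.
An optimal packing achieves that bound: [43,5] [37,8] [35] [33] [30,18] [28] → 6 hosts.
Excess: 7 − 6 = 1.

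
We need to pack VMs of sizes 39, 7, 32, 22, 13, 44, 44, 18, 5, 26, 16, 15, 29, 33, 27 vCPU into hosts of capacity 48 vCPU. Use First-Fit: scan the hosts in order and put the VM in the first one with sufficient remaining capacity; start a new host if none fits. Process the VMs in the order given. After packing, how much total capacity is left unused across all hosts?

Put 39 vCPU in host 1; 9 vCPU remain.
Put 7 vCPU in host 1; 2 vCPU remain.
Put 32 vCPU in host 2; 16 vCPU remain.
Put 22 vCPU in host 3; 26 vCPU remain.
Put 13 vCPU in host 2; 3 vCPU remain.
Put 44 vCPU in host 4; 4 vCPU remain.
Put 44 vCPU in host 5; 4 vCPU remain.
Put 18 vCPU in host 3; 8 vCPU remain.
Put 5 vCPU in host 3; 3 vCPU remain.
Put 26 vCPU in host 6; 22 vCPU remain.
Put 16 vCPU in host 6; 6 vCPU remain.
Put 15 vCPU in host 7; 33 vCPU remain.
Put 29 vCPU in host 7; 4 vCPU remain.
Put 33 vCPU in host 8; 15 vCPU remain.
Put 27 vCPU in host 9; 21 vCPU remain.
9 hosts × 48 vCPU = 432 vCPU; used 370 vCPU; unused 62 vCPU.

62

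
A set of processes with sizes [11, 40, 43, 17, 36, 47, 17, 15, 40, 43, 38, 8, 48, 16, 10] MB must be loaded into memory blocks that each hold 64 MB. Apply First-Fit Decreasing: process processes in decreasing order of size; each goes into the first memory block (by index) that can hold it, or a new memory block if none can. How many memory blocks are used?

Sorted descending: 48, 47, 43, 43, 40, 40, 38, 36, 17, 17, 16, 15, 11, 10, 8.
memory block 1: place 48 MB, 16 MB left
memory block 2: place 47 MB, 17 MB left
memory block 3: place 43 MB, 21 MB left
memory block 4: place 43 MB, 21 MB left
memory block 5: place 40 MB, 24 MB left
memory block 6: place 40 MB, 24 MB left
memory block 7: place 38 MB, 26 MB left
memory block 8: place 36 MB, 28 MB left
memory block 2: place 17 MB, 0 MB left
memory block 3: place 17 MB, 4 MB left
memory block 1: place 16 MB, 0 MB left
memory block 4: place 15 MB, 6 MB left
memory block 5: place 11 MB, 13 MB left
memory block 5: place 10 MB, 3 MB left
memory block 6: place 8 MB, 16 MB left

8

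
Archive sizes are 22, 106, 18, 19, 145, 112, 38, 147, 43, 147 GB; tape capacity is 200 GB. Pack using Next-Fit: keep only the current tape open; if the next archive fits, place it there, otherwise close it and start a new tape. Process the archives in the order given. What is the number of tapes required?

Put 22 GB in tape 1; 178 GB remain.
Put 106 GB in tape 1; 72 GB remain.
Put 18 GB in tape 1; 54 GB remain.
Put 19 GB in tape 1; 35 GB remain.
Put 145 GB in tape 2; 55 GB remain.
Put 112 GB in tape 3; 88 GB remain.
Put 38 GB in tape 3; 50 GB remain.
Put 147 GB in tape 4; 53 GB remain.
Put 43 GB in tape 4; 10 GB remain.
Put 147 GB in tape 5; 53 GB remain.
Final tapes: [22,106,18,19] [145] [112,38] [147,43] [147].

5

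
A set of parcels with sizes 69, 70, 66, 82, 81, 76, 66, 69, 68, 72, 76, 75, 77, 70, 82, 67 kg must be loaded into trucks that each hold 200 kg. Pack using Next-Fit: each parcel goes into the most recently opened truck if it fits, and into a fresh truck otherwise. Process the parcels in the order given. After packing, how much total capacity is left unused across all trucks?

434

truck 1: place 69 kg, 131 kg left
truck 1: place 70 kg, 61 kg left
truck 2: place 66 kg, 134 kg left
truck 2: place 82 kg, 52 kg left
truck 3: place 81 kg, 119 kg left
truck 3: place 76 kg, 43 kg left
truck 4: place 66 kg, 134 kg left
truck 4: place 69 kg, 65 kg left
truck 5: place 68 kg, 132 kg left
truck 5: place 72 kg, 60 kg left
truck 6: place 76 kg, 124 kg left
truck 6: place 75 kg, 49 kg left
truck 7: place 77 kg, 123 kg left
truck 7: place 70 kg, 53 kg left
truck 8: place 82 kg, 118 kg left
truck 8: place 67 kg, 51 kg left
8 trucks × 200 kg = 1600 kg; used 1166 kg; unused 434 kg.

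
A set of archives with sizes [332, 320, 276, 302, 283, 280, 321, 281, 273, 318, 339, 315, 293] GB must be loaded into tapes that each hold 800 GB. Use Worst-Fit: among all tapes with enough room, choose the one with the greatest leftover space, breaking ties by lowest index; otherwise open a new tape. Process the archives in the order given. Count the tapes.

7 tapes

tape 1: place 332 GB, 468 GB left
tape 1: place 320 GB, 148 GB left
tape 2: place 276 GB, 524 GB left
tape 2: place 302 GB, 222 GB left
tape 3: place 283 GB, 517 GB left
tape 3: place 280 GB, 237 GB left
tape 4: place 321 GB, 479 GB left
tape 4: place 281 GB, 198 GB left
tape 5: place 273 GB, 527 GB left
tape 5: place 318 GB, 209 GB left
tape 6: place 339 GB, 461 GB left
tape 6: place 315 GB, 146 GB left
tape 7: place 293 GB, 507 GB left
Final tapes: [332,320] [276,302] [283,280] [321,281] [273,318] [339,315] [293].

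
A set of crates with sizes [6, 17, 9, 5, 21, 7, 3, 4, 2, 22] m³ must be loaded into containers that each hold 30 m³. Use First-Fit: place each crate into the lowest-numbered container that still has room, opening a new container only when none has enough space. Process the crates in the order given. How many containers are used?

Put 6 m³ in container 1; 24 m³ remain.
Put 17 m³ in container 1; 7 m³ remain.
Put 9 m³ in container 2; 21 m³ remain.
Put 5 m³ in container 1; 2 m³ remain.
Put 21 m³ in container 2; 0 m³ remain.
Put 7 m³ in container 3; 23 m³ remain.
Put 3 m³ in container 3; 20 m³ remain.
Put 4 m³ in container 3; 16 m³ remain.
Put 2 m³ in container 1; 0 m³ remain.
Put 22 m³ in container 4; 8 m³ remain.

4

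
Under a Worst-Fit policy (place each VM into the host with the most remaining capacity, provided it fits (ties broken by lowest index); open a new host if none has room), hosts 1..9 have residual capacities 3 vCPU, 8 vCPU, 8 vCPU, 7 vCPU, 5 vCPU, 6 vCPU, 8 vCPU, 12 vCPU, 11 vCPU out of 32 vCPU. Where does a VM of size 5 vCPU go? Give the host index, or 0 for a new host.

8

Hosts with room: host 2 (8 vCPU), host 3 (8 vCPU), host 4 (7 vCPU), host 5 (5 vCPU), host 6 (6 vCPU), host 7 (8 vCPU), host 8 (12 vCPU), host 9 (11 vCPU).
Most room is host 8 with 12 vCPU free.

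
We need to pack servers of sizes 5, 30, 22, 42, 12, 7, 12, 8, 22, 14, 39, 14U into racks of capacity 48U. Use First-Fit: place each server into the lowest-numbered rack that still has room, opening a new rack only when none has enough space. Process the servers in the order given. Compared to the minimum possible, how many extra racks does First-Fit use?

1

First-Fit: [5,30,12] [22,7,12] [42] [8,22,14] [39] [14] → 6 racks.
Total size 227U; any packing needs at least ⌈227/48⌉ = 5 racks.
An optimal packing achieves that bound: [42,5] [39,8] [30,14] [22,22] [14,12,12,7] → 5 racks.
Excess: 6 − 5 = 1.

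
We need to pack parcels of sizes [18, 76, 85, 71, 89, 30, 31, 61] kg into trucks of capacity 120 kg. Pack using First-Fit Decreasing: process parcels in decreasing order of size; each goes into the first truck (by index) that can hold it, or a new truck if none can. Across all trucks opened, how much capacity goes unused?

Sorted descending: 89, 85, 76, 71, 61, 31, 30, 18.
89 kg → truck 1 (remaining 31 kg)
85 kg → truck 2 (remaining 35 kg)
76 kg → truck 3 (remaining 44 kg)
71 kg → truck 4 (remaining 49 kg)
61 kg → truck 5 (remaining 59 kg)
31 kg → truck 1 (remaining 0 kg)
30 kg → truck 2 (remaining 5 kg)
18 kg → truck 3 (remaining 26 kg)
5 trucks × 120 kg = 600 kg; used 461 kg; unused 139 kg.

139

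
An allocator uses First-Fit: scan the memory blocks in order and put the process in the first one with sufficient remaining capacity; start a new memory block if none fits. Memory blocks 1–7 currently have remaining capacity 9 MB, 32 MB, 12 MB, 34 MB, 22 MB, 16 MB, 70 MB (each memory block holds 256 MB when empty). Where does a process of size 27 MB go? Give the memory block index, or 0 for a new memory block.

2

Memory blocks with room: memory block 2 (32 MB), memory block 4 (34 MB), memory block 7 (70 MB).
The first with room is memory block 2.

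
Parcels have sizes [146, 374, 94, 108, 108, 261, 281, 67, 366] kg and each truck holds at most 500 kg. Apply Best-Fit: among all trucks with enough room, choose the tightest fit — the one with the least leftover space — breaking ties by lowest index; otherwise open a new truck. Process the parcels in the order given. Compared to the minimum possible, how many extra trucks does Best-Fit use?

1

Best-Fit: [146,108,108,67] [374,94] [261] [281] [366] → 5 trucks.
Total size 1805 kg; any packing needs at least ⌈1805/500⌉ = 4 trucks.
An optimal packing achieves that bound: [374,108] [366,108] [281,146,67] [261,94] → 4 trucks.
Excess: 5 − 4 = 1.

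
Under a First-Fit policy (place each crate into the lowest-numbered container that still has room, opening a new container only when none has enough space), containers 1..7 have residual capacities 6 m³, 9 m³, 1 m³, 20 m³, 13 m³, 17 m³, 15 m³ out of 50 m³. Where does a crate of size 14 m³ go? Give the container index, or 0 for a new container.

Containers with room: container 4 (20 m³), container 6 (17 m³), container 7 (15 m³).
The first with room is container 4.

4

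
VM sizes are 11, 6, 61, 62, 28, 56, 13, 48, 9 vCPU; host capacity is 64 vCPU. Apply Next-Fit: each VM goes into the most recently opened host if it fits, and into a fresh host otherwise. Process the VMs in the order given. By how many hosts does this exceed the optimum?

2

Next-Fit: [11,6] [61] [62] [28] [56] [13,48] [9] → 7 hosts.
Total size 294 vCPU; any packing needs at least ⌈294/64⌉ = 5 hosts.
An optimal packing achieves that bound: [62] [61] [56,6] [48,13] [28,11,9] → 5 hosts.
Excess: 7 − 5 = 2.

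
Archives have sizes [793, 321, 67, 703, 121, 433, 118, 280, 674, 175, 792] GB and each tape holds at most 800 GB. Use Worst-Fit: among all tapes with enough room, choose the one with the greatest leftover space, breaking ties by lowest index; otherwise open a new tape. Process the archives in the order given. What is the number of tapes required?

6

tape 1: place 793 GB, 7 GB left
tape 2: place 321 GB, 479 GB left
tape 2: place 67 GB, 412 GB left
tape 3: place 703 GB, 97 GB left
tape 2: place 121 GB, 291 GB left
tape 4: place 433 GB, 367 GB left
tape 4: place 118 GB, 249 GB left
tape 2: place 280 GB, 11 GB left
tape 5: place 674 GB, 126 GB left
tape 4: place 175 GB, 74 GB left
tape 6: place 792 GB, 8 GB left
Final tapes: [793] [321,67,121,280] [703] [433,118,175] [674] [792].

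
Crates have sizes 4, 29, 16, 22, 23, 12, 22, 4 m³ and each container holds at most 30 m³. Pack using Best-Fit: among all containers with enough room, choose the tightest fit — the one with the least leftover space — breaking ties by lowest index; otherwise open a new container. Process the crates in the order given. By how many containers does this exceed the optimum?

Best-Fit: [4,16] [29] [22] [23,4] [12] [22] → 6 containers.
Total size 132 m³; any packing needs at least ⌈132/30⌉ = 5 containers.
An optimal packing achieves that bound: [29] [23,4] [22,4] [22] [16,12] → 5 containers.
Excess: 6 − 5 = 1.

1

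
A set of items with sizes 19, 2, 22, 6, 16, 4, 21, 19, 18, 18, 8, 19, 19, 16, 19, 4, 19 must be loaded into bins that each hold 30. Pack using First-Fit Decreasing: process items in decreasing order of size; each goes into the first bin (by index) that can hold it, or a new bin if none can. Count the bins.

Sorted descending: 22, 21, 19, 19, 19, 19, 19, 19, 18, 18, 16, 16, 8, 6, 4, 4, 2.
22 → bin 1 (remaining 8)
21 → bin 2 (remaining 9)
19 → bin 3 (remaining 11)
19 → bin 4 (remaining 11)
19 → bin 5 (remaining 11)
19 → bin 6 (remaining 11)
19 → bin 7 (remaining 11)
19 → bin 8 (remaining 11)
18 → bin 9 (remaining 12)
18 → bin 10 (remaining 12)
16 → bin 11 (remaining 14)
16 → bin 12 (remaining 14)
8 → bin 1 (remaining 0)
6 → bin 2 (remaining 3)
4 → bin 3 (remaining 7)
4 → bin 3 (remaining 3)
2 → bin 2 (remaining 1)

12 bins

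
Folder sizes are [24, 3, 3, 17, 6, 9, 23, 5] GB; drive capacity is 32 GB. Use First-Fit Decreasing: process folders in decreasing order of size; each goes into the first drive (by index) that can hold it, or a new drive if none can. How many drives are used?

Sorted descending: 24, 23, 17, 9, 6, 5, 3, 3.
24 GB → drive 1 (remaining 8 GB)
23 GB → drive 2 (remaining 9 GB)
17 GB → drive 3 (remaining 15 GB)
9 GB → drive 2 (remaining 0 GB)
6 GB → drive 1 (remaining 2 GB)
5 GB → drive 3 (remaining 10 GB)
3 GB → drive 3 (remaining 7 GB)
3 GB → drive 3 (remaining 4 GB)

3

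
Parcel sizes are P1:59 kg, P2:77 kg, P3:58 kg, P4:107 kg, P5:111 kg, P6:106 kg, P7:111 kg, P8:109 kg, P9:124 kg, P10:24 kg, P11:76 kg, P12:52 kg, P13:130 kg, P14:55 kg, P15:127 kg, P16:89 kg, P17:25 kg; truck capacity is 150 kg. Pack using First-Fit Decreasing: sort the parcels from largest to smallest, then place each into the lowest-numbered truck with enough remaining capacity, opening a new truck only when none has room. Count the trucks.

12 trucks

Sorted descending: 130, 127, 124, 111, 111, 109, 107, 106, 89, 77, 76, 59, 58, 55, 52, 25, 24.
truck 1: place 130 kg, 20 kg left
truck 2: place 127 kg, 23 kg left
truck 3: place 124 kg, 26 kg left
truck 4: place 111 kg, 39 kg left
truck 5: place 111 kg, 39 kg left
truck 6: place 109 kg, 41 kg left
truck 7: place 107 kg, 43 kg left
truck 8: place 106 kg, 44 kg left
truck 9: place 89 kg, 61 kg left
truck 10: place 77 kg, 73 kg left
truck 11: place 76 kg, 74 kg left
truck 9: place 59 kg, 2 kg left
truck 10: place 58 kg, 15 kg left
truck 11: place 55 kg, 19 kg left
truck 12: place 52 kg, 98 kg left
truck 3: place 25 kg, 1 kg left
truck 4: place 24 kg, 15 kg left
Final trucks: [130] [127] [124,25] [111,24] [111] [109] [107] [106] [89,59] [77,58] [76,55] [52].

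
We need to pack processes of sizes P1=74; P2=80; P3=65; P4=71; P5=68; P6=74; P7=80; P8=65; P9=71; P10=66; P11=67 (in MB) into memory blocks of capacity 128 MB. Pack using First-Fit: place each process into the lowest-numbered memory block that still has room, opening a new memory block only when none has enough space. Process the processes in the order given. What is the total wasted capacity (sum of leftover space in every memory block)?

627

memory block 1: place P1 (74 MB), 54 MB left
memory block 2: place P2 (80 MB), 48 MB left
memory block 3: place P3 (65 MB), 63 MB left
memory block 4: place P4 (71 MB), 57 MB left
memory block 5: place P5 (68 MB), 60 MB left
memory block 6: place P6 (74 MB), 54 MB left
memory block 7: place P7 (80 MB), 48 MB left
memory block 8: place P8 (65 MB), 63 MB left
memory block 9: place P9 (71 MB), 57 MB left
memory block 10: place P10 (66 MB), 62 MB left
memory block 11: place P11 (67 MB), 61 MB left
11 memory blocks × 128 MB = 1408 MB; used 781 MB; unused 627 MB.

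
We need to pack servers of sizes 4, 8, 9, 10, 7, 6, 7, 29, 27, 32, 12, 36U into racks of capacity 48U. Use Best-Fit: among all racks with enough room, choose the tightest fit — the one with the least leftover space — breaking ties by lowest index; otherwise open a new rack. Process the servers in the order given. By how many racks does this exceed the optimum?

1

Best-Fit: [4,8,9,10,7,6] [7,29,12] [27] [32] [36] → 5 racks.
Total size 187U; any packing needs at least ⌈187/48⌉ = 4 racks.
An optimal packing achieves that bound: [36,12] [32,10,6] [29,9,8] [27,7,7,4] → 4 racks.
Excess: 5 − 4 = 1.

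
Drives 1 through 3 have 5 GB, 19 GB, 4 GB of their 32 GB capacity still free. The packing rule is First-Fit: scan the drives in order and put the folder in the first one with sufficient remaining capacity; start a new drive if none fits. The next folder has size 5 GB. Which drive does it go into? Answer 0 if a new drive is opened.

Drives with room: drive 1 (5 GB), drive 2 (19 GB).
The first with room is drive 1.

1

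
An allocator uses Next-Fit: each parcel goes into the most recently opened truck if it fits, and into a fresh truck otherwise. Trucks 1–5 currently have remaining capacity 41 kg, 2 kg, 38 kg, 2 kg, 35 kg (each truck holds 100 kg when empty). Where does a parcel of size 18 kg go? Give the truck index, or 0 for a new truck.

5

Next-Fit only looks at truck 5, which has 35 kg free.
18 kg fits there.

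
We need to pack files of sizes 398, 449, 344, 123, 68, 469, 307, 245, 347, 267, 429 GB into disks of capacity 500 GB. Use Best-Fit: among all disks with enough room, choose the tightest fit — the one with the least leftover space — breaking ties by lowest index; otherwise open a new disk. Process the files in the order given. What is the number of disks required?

9

398 GB → disk 1 (remaining 102 GB)
449 GB → disk 2 (remaining 51 GB)
344 GB → disk 3 (remaining 156 GB)
123 GB → disk 3 (remaining 33 GB)
68 GB → disk 1 (remaining 34 GB)
469 GB → disk 4 (remaining 31 GB)
307 GB → disk 5 (remaining 193 GB)
245 GB → disk 6 (remaining 255 GB)
347 GB → disk 7 (remaining 153 GB)
267 GB → disk 8 (remaining 233 GB)
429 GB → disk 9 (remaining 71 GB)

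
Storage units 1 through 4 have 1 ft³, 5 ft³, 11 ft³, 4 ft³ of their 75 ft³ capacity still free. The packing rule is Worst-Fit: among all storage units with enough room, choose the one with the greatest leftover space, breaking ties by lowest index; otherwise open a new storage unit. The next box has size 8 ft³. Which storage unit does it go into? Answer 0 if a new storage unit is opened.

Storage units with room: storage unit 3 (11 ft³).
Most room is storage unit 3 with 11 ft³ free.

3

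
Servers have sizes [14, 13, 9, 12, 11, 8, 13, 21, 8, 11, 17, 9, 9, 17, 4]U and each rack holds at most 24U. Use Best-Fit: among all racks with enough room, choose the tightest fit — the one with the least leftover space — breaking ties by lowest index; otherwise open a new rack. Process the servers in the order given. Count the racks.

9

rack 1: place 14U, 10U left
rack 2: place 13U, 11U left
rack 1: place 9U, 1U left
rack 3: place 12U, 12U left
rack 2: place 11U, 0U left
rack 3: place 8U, 4U left
rack 4: place 13U, 11U left
rack 5: place 21U, 3U left
rack 4: place 8U, 3U left
rack 6: place 11U, 13U left
rack 7: place 17U, 7U left
rack 6: place 9U, 4U left
rack 8: place 9U, 15U left
rack 9: place 17U, 7U left
rack 3: place 4U, 0U left
Final racks: [14,9] [13,11] [12,8,4] [13,8] [21] [11,9] [17] [9] [17].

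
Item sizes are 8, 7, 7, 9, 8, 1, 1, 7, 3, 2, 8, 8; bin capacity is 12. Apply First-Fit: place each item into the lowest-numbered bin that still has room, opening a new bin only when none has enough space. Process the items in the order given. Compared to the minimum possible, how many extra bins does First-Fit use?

0

First-Fit: [8,1,1,2] [7,3] [7] [9] [8] [7] [8] [8] → 8 bins.
8 items exceed 6 (half the capacity), and no two of those can share a bin, so at least 8 bins are needed.
So 8 is already optimal.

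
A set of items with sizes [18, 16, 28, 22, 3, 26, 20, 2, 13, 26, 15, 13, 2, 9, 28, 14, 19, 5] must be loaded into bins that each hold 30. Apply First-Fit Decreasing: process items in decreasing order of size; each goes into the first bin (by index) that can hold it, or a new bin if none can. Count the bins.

11

Sorted descending: 28, 28, 26, 26, 22, 20, 19, 18, 16, 15, 14, 13, 13, 9, 5, 3, 2, 2.
Put 28 in bin 1; 2 remain.
Put 28 in bin 2; 2 remain.
Put 26 in bin 3; 4 remain.
Put 26 in bin 4; 4 remain.
Put 22 in bin 5; 8 remain.
Put 20 in bin 6; 10 remain.
Put 19 in bin 7; 11 remain.
Put 18 in bin 8; 12 remain.
Put 16 in bin 9; 14 remain.
Put 15 in bin 10; 15 remain.
Put 14 in bin 9; 0 remain.
Put 13 in bin 10; 2 remain.
Put 13 in bin 11; 17 remain.
Put 9 in bin 6; 1 remain.
Put 5 in bin 5; 3 remain.
Put 3 in bin 3; 1 remain.
Put 2 in bin 1; 0 remain.
Put 2 in bin 2; 0 remain.
Final bins: [28,2] [28,2] [26,3] [26] [22,5] [20,9] [19] [18] [16,14] [15,13] [13].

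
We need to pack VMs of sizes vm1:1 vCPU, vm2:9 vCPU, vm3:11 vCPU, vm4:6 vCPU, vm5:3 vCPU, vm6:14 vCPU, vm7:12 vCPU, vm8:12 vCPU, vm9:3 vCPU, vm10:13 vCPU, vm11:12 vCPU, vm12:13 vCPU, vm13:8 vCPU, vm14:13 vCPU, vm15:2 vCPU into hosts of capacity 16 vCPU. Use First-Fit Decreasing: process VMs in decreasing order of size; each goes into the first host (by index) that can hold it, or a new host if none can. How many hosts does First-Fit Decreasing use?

10

Sorted descending: 14, 13, 13, 13, 12, 12, 12, 11, 9, 8, 6, 3, 3, 2, 1.
14 vCPU → host 1 (remaining 2 vCPU)
13 vCPU → host 2 (remaining 3 vCPU)
13 vCPU → host 3 (remaining 3 vCPU)
13 vCPU → host 4 (remaining 3 vCPU)
12 vCPU → host 5 (remaining 4 vCPU)
12 vCPU → host 6 (remaining 4 vCPU)
12 vCPU → host 7 (remaining 4 vCPU)
11 vCPU → host 8 (remaining 5 vCPU)
9 vCPU → host 9 (remaining 7 vCPU)
8 vCPU → host 10 (remaining 8 vCPU)
6 vCPU → host 9 (remaining 1 vCPU)
3 vCPU → host 2 (remaining 0 vCPU)
3 vCPU → host 3 (remaining 0 vCPU)
2 vCPU → host 1 (remaining 0 vCPU)
1 vCPU → host 4 (remaining 2 vCPU)
Final hosts: [14,2] [13,3] [13,3] [13,1] [12] [12] [12] [11] [9,6] [8].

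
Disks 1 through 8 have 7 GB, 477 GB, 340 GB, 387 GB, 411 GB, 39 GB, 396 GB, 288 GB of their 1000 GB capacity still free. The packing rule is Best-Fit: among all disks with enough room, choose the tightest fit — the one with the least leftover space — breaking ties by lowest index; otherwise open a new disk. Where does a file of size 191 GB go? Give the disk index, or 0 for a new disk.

Disks with room: disk 2 (477 GB), disk 3 (340 GB), disk 4 (387 GB), disk 5 (411 GB), disk 7 (396 GB), disk 8 (288 GB).
Tightest fit is disk 8 with 288 GB free.

8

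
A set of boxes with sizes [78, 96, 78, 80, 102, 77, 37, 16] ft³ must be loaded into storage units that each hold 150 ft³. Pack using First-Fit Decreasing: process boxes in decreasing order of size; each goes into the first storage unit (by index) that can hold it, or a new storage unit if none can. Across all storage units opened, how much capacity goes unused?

Sorted descending: 102, 96, 80, 78, 78, 77, 37, 16.
102 ft³ → storage unit 1 (remaining 48 ft³)
96 ft³ → storage unit 2 (remaining 54 ft³)
80 ft³ → storage unit 3 (remaining 70 ft³)
78 ft³ → storage unit 4 (remaining 72 ft³)
78 ft³ → storage unit 5 (remaining 72 ft³)
77 ft³ → storage unit 6 (remaining 73 ft³)
37 ft³ → storage unit 1 (remaining 11 ft³)
16 ft³ → storage unit 2 (remaining 38 ft³)
6 storage units × 150 ft³ = 900 ft³; used 564 ft³; unused 336 ft³.

336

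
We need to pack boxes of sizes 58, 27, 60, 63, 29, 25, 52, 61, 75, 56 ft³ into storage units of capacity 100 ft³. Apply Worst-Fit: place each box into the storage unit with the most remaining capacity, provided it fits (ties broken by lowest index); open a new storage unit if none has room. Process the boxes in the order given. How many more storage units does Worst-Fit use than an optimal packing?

Worst-Fit: [58,27] [60,29] [63,25] [52] [61] [75] [56] → 7 storage units.
7 boxes exceed 50 ft³ (half the capacity), and no two of those can share a storage unit, so at least 7 storage units are needed.
So 7 is already optimal.

0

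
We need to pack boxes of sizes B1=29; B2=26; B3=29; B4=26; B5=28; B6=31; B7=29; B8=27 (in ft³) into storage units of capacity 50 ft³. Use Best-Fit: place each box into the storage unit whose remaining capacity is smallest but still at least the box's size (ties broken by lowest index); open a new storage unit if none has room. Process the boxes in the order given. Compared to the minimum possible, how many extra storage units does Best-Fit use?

0

Best-Fit: [29] [26] [29] [26] [28] [31] [29] [27] → 8 storage units.
8 boxes exceed 25 ft³ (half the capacity), and no two of those can share a storage unit, so at least 8 storage units are needed.
So 8 is already optimal.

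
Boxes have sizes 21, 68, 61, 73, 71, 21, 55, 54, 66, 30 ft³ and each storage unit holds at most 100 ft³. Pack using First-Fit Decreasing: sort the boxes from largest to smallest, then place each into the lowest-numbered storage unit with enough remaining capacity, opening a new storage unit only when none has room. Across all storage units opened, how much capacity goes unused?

180

Sorted descending: 73, 71, 68, 66, 61, 55, 54, 30, 21, 21.
Put 73 ft³ in storage unit 1; 27 ft³ remain.
Put 71 ft³ in storage unit 2; 29 ft³ remain.
Put 68 ft³ in storage unit 3; 32 ft³ remain.
Put 66 ft³ in storage unit 4; 34 ft³ remain.
Put 61 ft³ in storage unit 5; 39 ft³ remain.
Put 55 ft³ in storage unit 6; 45 ft³ remain.
Put 54 ft³ in storage unit 7; 46 ft³ remain.
Put 30 ft³ in storage unit 3; 2 ft³ remain.
Put 21 ft³ in storage unit 1; 6 ft³ remain.
Put 21 ft³ in storage unit 2; 8 ft³ remain.
7 storage units × 100 ft³ = 700 ft³; used 520 ft³; unused 180 ft³.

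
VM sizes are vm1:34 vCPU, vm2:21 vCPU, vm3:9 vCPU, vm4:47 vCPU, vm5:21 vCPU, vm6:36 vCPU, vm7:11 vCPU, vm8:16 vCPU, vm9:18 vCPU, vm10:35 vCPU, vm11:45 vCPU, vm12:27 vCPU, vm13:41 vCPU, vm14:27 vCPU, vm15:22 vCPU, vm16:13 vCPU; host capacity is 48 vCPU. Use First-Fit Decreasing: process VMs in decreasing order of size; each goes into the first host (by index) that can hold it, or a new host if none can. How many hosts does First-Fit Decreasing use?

Sorted descending: 47, 45, 41, 36, 35, 34, 27, 27, 22, 21, 21, 18, 16, 13, 11, 9.
Put 47 vCPU in host 1; 1 vCPU remain.
Put 45 vCPU in host 2; 3 vCPU remain.
Put 41 vCPU in host 3; 7 vCPU remain.
Put 36 vCPU in host 4; 12 vCPU remain.
Put 35 vCPU in host 5; 13 vCPU remain.
Put 34 vCPU in host 6; 14 vCPU remain.
Put 27 vCPU in host 7; 21 vCPU remain.
Put 27 vCPU in host 8; 21 vCPU remain.
Put 22 vCPU in host 9; 26 vCPU remain.
Put 21 vCPU in host 7; 0 vCPU remain.
Put 21 vCPU in host 8; 0 vCPU remain.
Put 18 vCPU in host 9; 8 vCPU remain.
Put 16 vCPU in host 10; 32 vCPU remain.
Put 13 vCPU in host 5; 0 vCPU remain.
Put 11 vCPU in host 4; 1 vCPU remain.
Put 9 vCPU in host 6; 5 vCPU remain.
Final hosts: [47] [45] [41] [36,11] [35,13] [34,9] [27,21] [27,21] [22,18] [16].

10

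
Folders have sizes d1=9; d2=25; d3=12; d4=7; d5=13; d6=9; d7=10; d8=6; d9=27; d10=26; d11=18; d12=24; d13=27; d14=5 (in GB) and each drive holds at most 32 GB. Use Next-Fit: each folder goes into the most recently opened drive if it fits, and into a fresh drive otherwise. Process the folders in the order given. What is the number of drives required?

9 drives

d1 (9 GB) → drive 1 (remaining 23 GB)
d2 (25 GB) → drive 2 (remaining 7 GB)
d3 (12 GB) → drive 3 (remaining 20 GB)
d4 (7 GB) → drive 3 (remaining 13 GB)
d5 (13 GB) → drive 3 (remaining 0 GB)
d6 (9 GB) → drive 4 (remaining 23 GB)
d7 (10 GB) → drive 4 (remaining 13 GB)
d8 (6 GB) → drive 4 (remaining 7 GB)
d9 (27 GB) → drive 5 (remaining 5 GB)
d10 (26 GB) → drive 6 (remaining 6 GB)
d11 (18 GB) → drive 7 (remaining 14 GB)
d12 (24 GB) → drive 8 (remaining 8 GB)
d13 (27 GB) → drive 9 (remaining 5 GB)
d14 (5 GB) → drive 9 (remaining 0 GB)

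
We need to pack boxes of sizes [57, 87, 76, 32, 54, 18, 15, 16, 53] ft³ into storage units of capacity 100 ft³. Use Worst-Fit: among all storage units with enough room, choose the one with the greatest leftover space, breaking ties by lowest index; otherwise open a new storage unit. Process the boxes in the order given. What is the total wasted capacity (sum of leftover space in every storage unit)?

57 ft³ → storage unit 1 (remaining 43 ft³)
87 ft³ → storage unit 2 (remaining 13 ft³)
76 ft³ → storage unit 3 (remaining 24 ft³)
32 ft³ → storage unit 1 (remaining 11 ft³)
54 ft³ → storage unit 4 (remaining 46 ft³)
18 ft³ → storage unit 4 (remaining 28 ft³)
15 ft³ → storage unit 4 (remaining 13 ft³)
16 ft³ → storage unit 3 (remaining 8 ft³)
53 ft³ → storage unit 5 (remaining 47 ft³)
5 storage units × 100 ft³ = 500 ft³; used 408 ft³; unused 92 ft³.

92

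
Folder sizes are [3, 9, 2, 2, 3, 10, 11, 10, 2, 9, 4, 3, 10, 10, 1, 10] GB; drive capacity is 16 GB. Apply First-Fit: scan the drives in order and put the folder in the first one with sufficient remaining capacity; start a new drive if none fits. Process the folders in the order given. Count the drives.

drive 1: place 3 GB, 13 GB left
drive 1: place 9 GB, 4 GB left
drive 1: place 2 GB, 2 GB left
drive 1: place 2 GB, 0 GB left
drive 2: place 3 GB, 13 GB left
drive 2: place 10 GB, 3 GB left
drive 3: place 11 GB, 5 GB left
drive 4: place 10 GB, 6 GB left
drive 2: place 2 GB, 1 GB left
drive 5: place 9 GB, 7 GB left
drive 3: place 4 GB, 1 GB left
drive 4: place 3 GB, 3 GB left
drive 6: place 10 GB, 6 GB left
drive 7: place 10 GB, 6 GB left
drive 2: place 1 GB, 0 GB left
drive 8: place 10 GB, 6 GB left
Final drives: [3,9,2,2] [3,10,2,1] [11,4] [10,3] [9] [10] [10] [10].

8 drives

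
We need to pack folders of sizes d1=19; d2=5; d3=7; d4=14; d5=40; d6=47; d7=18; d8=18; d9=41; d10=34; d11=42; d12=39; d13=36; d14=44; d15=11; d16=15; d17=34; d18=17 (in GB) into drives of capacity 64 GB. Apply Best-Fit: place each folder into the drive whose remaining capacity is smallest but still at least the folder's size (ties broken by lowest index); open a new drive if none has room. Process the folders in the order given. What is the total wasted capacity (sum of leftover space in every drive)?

d1 (19 GB) → drive 1 (remaining 45 GB)
d2 (5 GB) → drive 1 (remaining 40 GB)
d3 (7 GB) → drive 1 (remaining 33 GB)
d4 (14 GB) → drive 1 (remaining 19 GB)
d5 (40 GB) → drive 2 (remaining 24 GB)
d6 (47 GB) → drive 3 (remaining 17 GB)
d7 (18 GB) → drive 1 (remaining 1 GB)
d8 (18 GB) → drive 2 (remaining 6 GB)
d9 (41 GB) → drive 4 (remaining 23 GB)
d10 (34 GB) → drive 5 (remaining 30 GB)
d11 (42 GB) → drive 6 (remaining 22 GB)
d12 (39 GB) → drive 7 (remaining 25 GB)
d13 (36 GB) → drive 8 (remaining 28 GB)
d14 (44 GB) → drive 9 (remaining 20 GB)
d15 (11 GB) → drive 3 (remaining 6 GB)
d16 (15 GB) → drive 9 (remaining 5 GB)
d17 (34 GB) → drive 10 (remaining 30 GB)
d18 (17 GB) → drive 6 (remaining 5 GB)
10 drives × 64 GB = 640 GB; used 481 GB; unused 159 GB.

159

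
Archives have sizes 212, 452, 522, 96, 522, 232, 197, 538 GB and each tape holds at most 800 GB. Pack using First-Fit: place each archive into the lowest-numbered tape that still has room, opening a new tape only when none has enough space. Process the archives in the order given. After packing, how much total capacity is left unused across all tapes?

429

212 GB → tape 1 (remaining 588 GB)
452 GB → tape 1 (remaining 136 GB)
522 GB → tape 2 (remaining 278 GB)
96 GB → tape 1 (remaining 40 GB)
522 GB → tape 3 (remaining 278 GB)
232 GB → tape 2 (remaining 46 GB)
197 GB → tape 3 (remaining 81 GB)
538 GB → tape 4 (remaining 262 GB)
4 tapes × 800 GB = 3200 GB; used 2771 GB; unused 429 GB.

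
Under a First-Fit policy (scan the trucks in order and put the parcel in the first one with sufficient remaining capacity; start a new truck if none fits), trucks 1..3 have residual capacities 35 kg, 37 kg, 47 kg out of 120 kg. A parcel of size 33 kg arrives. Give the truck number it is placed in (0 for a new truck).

1

Trucks with room: truck 1 (35 kg), truck 2 (37 kg), truck 3 (47 kg).
The first with room is truck 1.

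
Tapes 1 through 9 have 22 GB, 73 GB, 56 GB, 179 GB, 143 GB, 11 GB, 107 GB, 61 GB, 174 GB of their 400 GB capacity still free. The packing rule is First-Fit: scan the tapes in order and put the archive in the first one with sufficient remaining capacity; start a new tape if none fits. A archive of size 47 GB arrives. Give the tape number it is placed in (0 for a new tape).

Tapes with room: tape 2 (73 GB), tape 3 (56 GB), tape 4 (179 GB), tape 5 (143 GB), tape 7 (107 GB), tape 8 (61 GB), tape 9 (174 GB).
The first with room is tape 2.

2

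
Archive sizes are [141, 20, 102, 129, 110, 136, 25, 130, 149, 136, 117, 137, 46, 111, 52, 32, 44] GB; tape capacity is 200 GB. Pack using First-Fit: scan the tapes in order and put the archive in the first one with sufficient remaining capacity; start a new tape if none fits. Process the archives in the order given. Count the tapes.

11

Put 141 GB in tape 1; 59 GB remain.
Put 20 GB in tape 1; 39 GB remain.
Put 102 GB in tape 2; 98 GB remain.
Put 129 GB in tape 3; 71 GB remain.
Put 110 GB in tape 4; 90 GB remain.
Put 136 GB in tape 5; 64 GB remain.
Put 25 GB in tape 1; 14 GB remain.
Put 130 GB in tape 6; 70 GB remain.
Put 149 GB in tape 7; 51 GB remain.
Put 136 GB in tape 8; 64 GB remain.
Put 117 GB in tape 9; 83 GB remain.
Put 137 GB in tape 10; 63 GB remain.
Put 46 GB in tape 2; 52 GB remain.
Put 111 GB in tape 11; 89 GB remain.
Put 52 GB in tape 2; 0 GB remain.
Put 32 GB in tape 3; 39 GB remain.
Put 44 GB in tape 4; 46 GB remain.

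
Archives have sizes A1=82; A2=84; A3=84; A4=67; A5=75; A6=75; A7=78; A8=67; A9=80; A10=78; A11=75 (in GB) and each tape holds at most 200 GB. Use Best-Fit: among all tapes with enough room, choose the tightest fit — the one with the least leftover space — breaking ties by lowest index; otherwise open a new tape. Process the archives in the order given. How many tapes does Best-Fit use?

tape 1: place A1 (82 GB), 118 GB left
tape 1: place A2 (84 GB), 34 GB left
tape 2: place A3 (84 GB), 116 GB left
tape 2: place A4 (67 GB), 49 GB left
tape 3: place A5 (75 GB), 125 GB left
tape 3: place A6 (75 GB), 50 GB left
tape 4: place A7 (78 GB), 122 GB left
tape 4: place A8 (67 GB), 55 GB left
tape 5: place A9 (80 GB), 120 GB left
tape 5: place A10 (78 GB), 42 GB left
tape 6: place A11 (75 GB), 125 GB left

6 tapes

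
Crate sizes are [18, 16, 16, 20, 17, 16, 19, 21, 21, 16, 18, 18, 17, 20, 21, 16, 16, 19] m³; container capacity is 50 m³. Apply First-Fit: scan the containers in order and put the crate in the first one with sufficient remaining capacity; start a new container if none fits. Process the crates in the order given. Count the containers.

8 containers

container 1: place 18 m³, 32 m³ left
container 1: place 16 m³, 16 m³ left
container 1: place 16 m³, 0 m³ left
container 2: place 20 m³, 30 m³ left
container 2: place 17 m³, 13 m³ left
container 3: place 16 m³, 34 m³ left
container 3: place 19 m³, 15 m³ left
container 4: place 21 m³, 29 m³ left
container 4: place 21 m³, 8 m³ left
container 5: place 16 m³, 34 m³ left
container 5: place 18 m³, 16 m³ left
container 6: place 18 m³, 32 m³ left
container 6: place 17 m³, 15 m³ left
container 7: place 20 m³, 30 m³ left
container 7: place 21 m³, 9 m³ left
container 5: place 16 m³, 0 m³ left
container 8: place 16 m³, 34 m³ left
container 8: place 19 m³, 15 m³ left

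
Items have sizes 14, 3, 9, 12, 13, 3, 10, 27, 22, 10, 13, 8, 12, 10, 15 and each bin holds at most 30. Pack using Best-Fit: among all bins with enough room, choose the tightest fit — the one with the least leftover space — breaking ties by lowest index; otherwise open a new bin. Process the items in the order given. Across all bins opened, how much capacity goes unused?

29

14 → bin 1 (remaining 16)
3 → bin 1 (remaining 13)
9 → bin 1 (remaining 4)
12 → bin 2 (remaining 18)
13 → bin 2 (remaining 5)
3 → bin 1 (remaining 1)
10 → bin 3 (remaining 20)
27 → bin 4 (remaining 3)
22 → bin 5 (remaining 8)
10 → bin 3 (remaining 10)
13 → bin 6 (remaining 17)
8 → bin 5 (remaining 0)
12 → bin 6 (remaining 5)
10 → bin 3 (remaining 0)
15 → bin 7 (remaining 15)
7 bins × 30 = 210; used 181; unused 29.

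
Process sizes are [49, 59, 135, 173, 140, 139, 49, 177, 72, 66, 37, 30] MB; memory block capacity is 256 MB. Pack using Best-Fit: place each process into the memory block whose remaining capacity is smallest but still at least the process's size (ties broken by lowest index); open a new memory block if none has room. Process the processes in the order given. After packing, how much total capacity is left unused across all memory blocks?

49 MB → memory block 1 (remaining 207 MB)
59 MB → memory block 1 (remaining 148 MB)
135 MB → memory block 1 (remaining 13 MB)
173 MB → memory block 2 (remaining 83 MB)
140 MB → memory block 3 (remaining 116 MB)
139 MB → memory block 4 (remaining 117 MB)
49 MB → memory block 2 (remaining 34 MB)
177 MB → memory block 5 (remaining 79 MB)
72 MB → memory block 5 (remaining 7 MB)
66 MB → memory block 3 (remaining 50 MB)
37 MB → memory block 3 (remaining 13 MB)
30 MB → memory block 2 (remaining 4 MB)
5 memory blocks × 256 MB = 1280 MB; used 1126 MB; unused 154 MB.

154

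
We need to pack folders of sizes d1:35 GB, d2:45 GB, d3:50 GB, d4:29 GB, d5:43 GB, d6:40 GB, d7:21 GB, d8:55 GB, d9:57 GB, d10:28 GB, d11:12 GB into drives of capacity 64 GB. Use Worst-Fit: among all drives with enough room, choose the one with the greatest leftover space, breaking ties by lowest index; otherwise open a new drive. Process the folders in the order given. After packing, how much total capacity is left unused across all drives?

97

drive 1: place d1 (35 GB), 29 GB left
drive 2: place d2 (45 GB), 19 GB left
drive 3: place d3 (50 GB), 14 GB left
drive 1: place d4 (29 GB), 0 GB left
drive 4: place d5 (43 GB), 21 GB left
drive 5: place d6 (40 GB), 24 GB left
drive 5: place d7 (21 GB), 3 GB left
drive 6: place d8 (55 GB), 9 GB left
drive 7: place d9 (57 GB), 7 GB left
drive 8: place d10 (28 GB), 36 GB left
drive 8: place d11 (12 GB), 24 GB left
8 drives × 64 GB = 512 GB; used 415 GB; unused 97 GB.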